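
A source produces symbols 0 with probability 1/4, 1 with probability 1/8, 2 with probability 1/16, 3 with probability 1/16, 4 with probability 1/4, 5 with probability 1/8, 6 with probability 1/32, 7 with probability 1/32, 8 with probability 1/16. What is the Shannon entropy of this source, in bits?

2.8125 bits

Each probability is a power of 1/2, so log₂(1/p) is an integer.
H = Σ p·log₂(1/p) = 1/4·2 + 1/8·3 + 1/16·4 + 1/16·4 + 1/4·2 + 1/8·3 + 1/32·5 + 1/32·5 + 1/16·4 = 2.8125 bits.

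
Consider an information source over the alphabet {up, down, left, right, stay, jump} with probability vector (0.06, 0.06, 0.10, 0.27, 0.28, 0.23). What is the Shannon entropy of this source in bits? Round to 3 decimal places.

2.331 bits

H = −Σ pᵢ log₂ pᵢ.
−0.06·log₂(0.06) = 0.2435
−0.06·log₂(0.06) = 0.2435
−0.10·log₂(0.10) = 0.3322
−0.27·log₂(0.27) = 0.5100
−0.28·log₂(0.28) = 0.5142
−0.23·log₂(0.23) = 0.4877
Sum ≈ 2.3312 → 2.331 bits.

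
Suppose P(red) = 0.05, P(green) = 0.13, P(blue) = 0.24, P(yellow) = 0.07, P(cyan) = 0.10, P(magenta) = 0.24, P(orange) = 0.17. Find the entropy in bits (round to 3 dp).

H = −Σ pᵢ log₂ pᵢ.
−0.05·log₂(0.05) = 0.2161
−0.13·log₂(0.13) = 0.3826
−0.24·log₂(0.24) = 0.4941
−0.07·log₂(0.07) = 0.2686
−0.10·log₂(0.10) = 0.3322
−0.24·log₂(0.24) = 0.4941
−0.17·log₂(0.17) = 0.4346
Sum ≈ 2.6223 → 2.622 bits.

2.622 bits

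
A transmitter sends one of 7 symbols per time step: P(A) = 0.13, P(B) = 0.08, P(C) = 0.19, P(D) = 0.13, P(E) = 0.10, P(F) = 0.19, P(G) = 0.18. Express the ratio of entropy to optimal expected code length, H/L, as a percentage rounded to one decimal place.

98.0%

Entropy H = −Σ p log₂ p ≈ 2.7448 bits.
Huffman merges: 2/25+1/10→9/50; 13/100+13/100→13/50; 9/50+9/50→9/25; 19/100+19/100→19/50; 13/50+9/25→31/50; 19/50+31/50→1. L = 14/5 ≈ 2.8000.
Efficiency = H/L = 2.7448/2.8000 = 98.0%.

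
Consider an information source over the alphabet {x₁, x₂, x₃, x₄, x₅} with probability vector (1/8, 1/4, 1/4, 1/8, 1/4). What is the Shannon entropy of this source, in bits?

2.25 bits

Each probability is a power of 1/2, so log₂(1/p) is an integer.
H = Σ p·log₂(1/p) = 1/8·3 + 1/4·2 + 1/4·2 + 1/8·3 + 1/4·2 = 2.25 bits.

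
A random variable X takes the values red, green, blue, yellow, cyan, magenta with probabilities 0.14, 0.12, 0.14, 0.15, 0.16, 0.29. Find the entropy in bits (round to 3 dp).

H = −Σ pᵢ log₂ pᵢ.
−0.14·log₂(0.14) = 0.3971
−0.12·log₂(0.12) = 0.3671
−0.14·log₂(0.14) = 0.3971
−0.15·log₂(0.15) = 0.4105
−0.16·log₂(0.16) = 0.4230
−0.29·log₂(0.29) = 0.5179
Sum ≈ 2.5128 → 2.513 bits.

2.513 bits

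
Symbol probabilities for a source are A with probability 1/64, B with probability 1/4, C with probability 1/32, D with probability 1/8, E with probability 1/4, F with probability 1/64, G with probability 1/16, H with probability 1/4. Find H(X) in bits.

2.46875 bits

Each probability is a power of 1/2, so log₂(1/p) is an integer.
H = Σ p·log₂(1/p) = 1/64·6 + 1/4·2 + 1/32·5 + 1/8·3 + 1/4·2 + 1/64·6 + 1/16·4 + 1/4·2 = 2.46875 bits.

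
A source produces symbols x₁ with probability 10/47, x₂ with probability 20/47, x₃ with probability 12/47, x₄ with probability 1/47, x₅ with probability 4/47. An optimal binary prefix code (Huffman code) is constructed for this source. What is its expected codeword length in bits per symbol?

2 bits/symbol

Repeatedly combine the two least-probable nodes; the expected code length is the sum of the merged weights.
merge 1/47 + 4/47 → 5/47
merge 5/47 + 10/47 → 15/47
merge 12/47 + 15/47 → 27/47
merge 20/47 + 27/47 → 1
L = 5/47 + 15/47 + 27/47 + 1 = 2 bits/symbol.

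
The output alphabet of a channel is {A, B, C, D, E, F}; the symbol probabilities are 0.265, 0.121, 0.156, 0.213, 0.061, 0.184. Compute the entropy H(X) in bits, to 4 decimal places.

2.4653 bits

H = −Σ pᵢ log₂ pᵢ.
−0.265·log₂(0.265) = 0.5077
−0.121·log₂(0.121) = 0.3687
−0.156·log₂(0.156) = 0.4181
−0.213·log₂(0.213) = 0.4752
−0.061·log₂(0.061) = 0.2461
−0.184·log₂(0.184) = 0.4494
Sum ≈ 2.4653 → 2.4653 bits.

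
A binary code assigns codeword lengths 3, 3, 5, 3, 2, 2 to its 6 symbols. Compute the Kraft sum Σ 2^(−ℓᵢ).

0.90625

With common denominator 2^5 = 32: Σ 2^(−ℓᵢ) = 4/32 + 4/32 + 1/32 + 4/32 + 8/32 + 8/32 = 29/32 = 0.90625.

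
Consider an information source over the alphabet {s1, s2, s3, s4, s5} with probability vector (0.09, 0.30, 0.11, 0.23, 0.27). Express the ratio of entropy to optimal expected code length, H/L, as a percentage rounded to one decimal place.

99.2%

Entropy H = −Σ p log₂ p ≈ 2.1817 bits.
Huffman merges: 9/100+11/100→1/5; 1/5+23/100→43/100; 27/100+3/10→57/100; 43/100+57/100→1. L = 11/5 ≈ 2.2000.
Efficiency = H/L = 2.1817/2.2000 = 99.2%.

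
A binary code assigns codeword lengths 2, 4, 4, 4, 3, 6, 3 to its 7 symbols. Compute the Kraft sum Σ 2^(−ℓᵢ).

With common denominator 2^6 = 64: Σ 2^(−ℓᵢ) = 16/64 + 4/64 + 4/64 + 4/64 + 8/64 + 1/64 + 8/64 = 45/64 = 0.703125.

0.703125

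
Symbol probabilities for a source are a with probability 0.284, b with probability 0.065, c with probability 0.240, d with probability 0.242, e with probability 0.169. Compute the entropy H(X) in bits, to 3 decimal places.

H = −Σ pᵢ log₂ pᵢ.
−0.284·log₂(0.284) = 0.5158
−0.065·log₂(0.065) = 0.2563
−0.240·log₂(0.240) = 0.4941
−0.242·log₂(0.242) = 0.4954
−0.169·log₂(0.169) = 0.4335
Sum ≈ 2.1950 → 2.195 bits.

2.195 bits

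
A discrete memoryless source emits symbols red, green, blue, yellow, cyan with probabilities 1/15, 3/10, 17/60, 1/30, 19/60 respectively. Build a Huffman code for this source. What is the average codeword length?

Repeatedly combine the two least-probable nodes; the expected code length is the sum of the merged weights.
merge 1/30 + 1/15 → 1/10
merge 1/10 + 17/60 → 23/60
merge 3/10 + 19/60 → 37/60
merge 23/60 + 37/60 → 1
L = 1/10 + 23/60 + 37/60 + 1 = 21/10 = 2.1 bits/symbol.

2.1 bits/symbol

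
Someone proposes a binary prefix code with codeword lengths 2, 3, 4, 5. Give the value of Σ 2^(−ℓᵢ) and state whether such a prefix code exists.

With common denominator 2^5 = 32: Σ 2^(−ℓᵢ) = 8/32 + 4/32 + 2/32 + 1/32 = 15/32 = 0.46875.
Kraft's inequality requires Σ ≤ 1; here Σ = 0.46875 ≤ 1, so such a prefix code exists.

0.46875; yes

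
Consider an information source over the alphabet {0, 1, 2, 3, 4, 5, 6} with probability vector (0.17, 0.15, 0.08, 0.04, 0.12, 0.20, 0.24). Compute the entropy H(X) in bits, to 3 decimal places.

2.648 bits

H = −Σ pᵢ log₂ pᵢ.
−0.17·log₂(0.17) = 0.4346
−0.15·log₂(0.15) = 0.4105
−0.08·log₂(0.08) = 0.2915
−0.04·log₂(0.04) = 0.1858
−0.12·log₂(0.12) = 0.3671
−0.20·log₂(0.20) = 0.4644
−0.24·log₂(0.24) = 0.4941
Sum ≈ 2.6480 → 2.648 bits.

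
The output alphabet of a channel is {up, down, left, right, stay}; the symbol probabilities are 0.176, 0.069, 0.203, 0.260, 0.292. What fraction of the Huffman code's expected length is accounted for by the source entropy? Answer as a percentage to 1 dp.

Entropy H = −Σ p log₂ p ≈ 2.1981 bits.
Huffman merges: 69/1000+22/125→49/200; 203/1000+49/200→56/125; 13/50+73/250→69/125; 56/125+69/125→1. L = 449/200 ≈ 2.2450.
Efficiency = H/L = 2.1981/2.2450 = 97.9%.

97.9%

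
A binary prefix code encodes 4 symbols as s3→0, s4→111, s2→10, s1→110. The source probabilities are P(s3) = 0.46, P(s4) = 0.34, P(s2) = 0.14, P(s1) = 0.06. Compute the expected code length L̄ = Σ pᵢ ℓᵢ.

L̄ = Σ pᵢ·ℓᵢ = 0.46·1 + 0.34·3 + 0.14·2 + 0.06·3 = 1.94 bits/symbol.

1.94 bits/symbol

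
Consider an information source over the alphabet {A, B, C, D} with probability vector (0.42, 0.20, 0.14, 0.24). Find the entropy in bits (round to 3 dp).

H = −Σ pᵢ log₂ pᵢ.
−0.42·log₂(0.42) = 0.5256
−0.20·log₂(0.20) = 0.4644
−0.14·log₂(0.14) = 0.3971
−0.24·log₂(0.24) = 0.4941
Sum ≈ 1.8813 → 1.881 bits.

1.881 bits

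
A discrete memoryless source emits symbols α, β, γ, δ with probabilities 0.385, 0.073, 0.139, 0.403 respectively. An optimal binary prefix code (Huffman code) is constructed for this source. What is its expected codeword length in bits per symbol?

1.809 bits/symbol

Repeatedly combine the two least-probable nodes; the expected code length is the sum of the merged weights.
merge 73/1000 + 139/1000 → 53/250
merge 53/250 + 77/200 → 597/1000
merge 403/1000 + 597/1000 → 1
L = 53/250 + 597/1000 + 1 = 1809/1000 = 1.809 bits/symbol.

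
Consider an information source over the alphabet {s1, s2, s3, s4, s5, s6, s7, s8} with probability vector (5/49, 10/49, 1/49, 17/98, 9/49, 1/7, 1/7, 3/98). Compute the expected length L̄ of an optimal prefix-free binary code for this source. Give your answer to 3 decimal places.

Repeatedly combine the two least-probable nodes; the expected code length is the sum of the merged weights.
merge 1/49 + 3/98 → 5/98
merge 5/98 + 5/49 → 15/98
merge 1/7 + 1/7 → 2/7
merge 15/98 + 17/98 → 16/49
merge 9/49 + 10/49 → 19/49
merge 2/7 + 16/49 → 30/49
merge 19/49 + 30/49 → 1
L = 5/98 + 15/98 + 2/7 + 16/49 + 19/49 + 30/49 + 1 = 138/49 ≈ 2.816 bits/symbol.

2.816 bits/symbol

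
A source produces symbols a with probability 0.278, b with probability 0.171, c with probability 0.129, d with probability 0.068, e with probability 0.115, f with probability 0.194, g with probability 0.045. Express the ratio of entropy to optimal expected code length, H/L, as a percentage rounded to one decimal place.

Entropy H = −Σ p log₂ p ≈ 2.6131 bits.
Huffman merges: 9/200+17/250→113/1000; 113/1000+23/200→57/250; 129/1000+171/1000→3/10; 97/500+57/250→211/500; 139/500+3/10→289/500; 211/500+289/500→1. L = 2641/1000 ≈ 2.6410.
Efficiency = H/L = 2.6131/2.6410 = 98.9%.

98.9%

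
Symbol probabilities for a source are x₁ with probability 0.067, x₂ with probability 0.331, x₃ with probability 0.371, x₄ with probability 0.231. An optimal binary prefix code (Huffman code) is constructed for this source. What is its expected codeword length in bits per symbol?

1.927 bits/symbol

Repeatedly combine the two least-probable nodes; the expected code length is the sum of the merged weights.
merge 67/1000 + 231/1000 → 149/500
merge 149/500 + 331/1000 → 629/1000
merge 371/1000 + 629/1000 → 1
L = 149/500 + 629/1000 + 1 = 1927/1000 = 1.927 bits/symbol.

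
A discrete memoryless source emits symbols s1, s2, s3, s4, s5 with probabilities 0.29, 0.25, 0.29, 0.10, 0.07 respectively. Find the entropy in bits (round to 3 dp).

H = −Σ pᵢ log₂ pᵢ.
−0.29·log₂(0.29) = 0.5179
−0.25·log₂(0.25) = 0.5000
−0.29·log₂(0.29) = 0.5179
−0.10·log₂(0.10) = 0.3322
−0.07·log₂(0.07) = 0.2686
Sum ≈ 2.1366 → 2.137 bits.

2.137 bits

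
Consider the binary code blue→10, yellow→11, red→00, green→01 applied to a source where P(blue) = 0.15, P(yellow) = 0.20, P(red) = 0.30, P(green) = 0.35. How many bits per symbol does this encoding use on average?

L̄ = Σ pᵢ·ℓᵢ = 0.15·2 + 0.20·2 + 0.30·2 + 0.35·2 = 2 bits/symbol.

2 bits/symbol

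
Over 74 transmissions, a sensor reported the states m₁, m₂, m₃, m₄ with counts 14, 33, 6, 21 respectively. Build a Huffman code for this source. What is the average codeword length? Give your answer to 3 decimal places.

Probabilities are the counts divided by 74.
Repeatedly combine the two least-probable nodes; the expected code length is the sum of the merged weights.
merge 3/37 + 7/37 → 10/37
merge 10/37 + 21/74 → 41/74
merge 33/74 + 41/74 → 1
L = 10/37 + 41/74 + 1 = 135/74 ≈ 1.824 bits/symbol.

1.824 bits/symbol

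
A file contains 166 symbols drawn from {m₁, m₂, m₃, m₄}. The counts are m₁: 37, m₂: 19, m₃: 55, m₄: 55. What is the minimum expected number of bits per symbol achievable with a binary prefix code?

2 bits/symbol

Probabilities are the counts divided by 166.
Repeatedly combine the two least-probable nodes; the expected code length is the sum of the merged weights.
merge 19/166 + 37/166 → 28/83
merge 55/166 + 55/166 → 55/83
merge 28/83 + 55/83 → 1
L = 28/83 + 55/83 + 1 = 2 bits/symbol.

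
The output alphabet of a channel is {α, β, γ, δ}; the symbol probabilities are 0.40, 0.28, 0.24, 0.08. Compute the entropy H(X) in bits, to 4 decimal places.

H = −Σ pᵢ log₂ pᵢ.
−0.40·log₂(0.40) = 0.5288
−0.28·log₂(0.28) = 0.5142
−0.24·log₂(0.24) = 0.4941
−0.08·log₂(0.08) = 0.2915
Sum ≈ 1.8286 → 1.8286 bits.

1.8286 bits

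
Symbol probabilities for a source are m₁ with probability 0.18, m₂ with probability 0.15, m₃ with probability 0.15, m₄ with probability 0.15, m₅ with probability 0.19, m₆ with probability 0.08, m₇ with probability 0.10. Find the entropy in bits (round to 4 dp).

2.7559 bits

H = −Σ pᵢ log₂ pᵢ.
−0.18·log₂(0.18) = 0.4453
−0.15·log₂(0.15) = 0.4105
−0.15·log₂(0.15) = 0.4105
−0.15·log₂(0.15) = 0.4105
−0.19·log₂(0.19) = 0.4552
−0.08·log₂(0.08) = 0.2915
−0.10·log₂(0.10) = 0.3322
Sum ≈ 2.7559 → 2.7559 bits.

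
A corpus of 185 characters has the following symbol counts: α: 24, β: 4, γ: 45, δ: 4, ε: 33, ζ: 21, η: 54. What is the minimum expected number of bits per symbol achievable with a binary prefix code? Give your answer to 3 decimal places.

Probabilities are the counts divided by 185.
Repeatedly combine the two least-probable nodes; the expected code length is the sum of the merged weights.
merge 4/185 + 4/185 → 8/185
merge 8/185 + 21/185 → 29/185
merge 24/185 + 29/185 → 53/185
merge 33/185 + 9/37 → 78/185
merge 53/185 + 54/185 → 107/185
merge 78/185 + 107/185 → 1
L = 8/185 + 29/185 + 53/185 + 78/185 + 107/185 + 1 = 92/37 ≈ 2.486 bits/symbol.

2.486 bits/symbol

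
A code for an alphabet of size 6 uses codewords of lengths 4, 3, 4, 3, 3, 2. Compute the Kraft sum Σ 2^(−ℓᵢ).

With common denominator 2^4 = 16: Σ 2^(−ℓᵢ) = 1/16 + 2/16 + 1/16 + 2/16 + 2/16 + 4/16 = 12/16 = 0.75.

0.75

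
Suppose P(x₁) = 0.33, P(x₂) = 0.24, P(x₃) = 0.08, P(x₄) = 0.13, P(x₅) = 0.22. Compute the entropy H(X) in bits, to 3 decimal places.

H = −Σ pᵢ log₂ pᵢ.
−0.33·log₂(0.33) = 0.5278
−0.24·log₂(0.24) = 0.4941
−0.08·log₂(0.08) = 0.2915
−0.13·log₂(0.13) = 0.3826
−0.22·log₂(0.22) = 0.4806
Sum ≈ 2.1767 → 2.177 bits.

2.177 bits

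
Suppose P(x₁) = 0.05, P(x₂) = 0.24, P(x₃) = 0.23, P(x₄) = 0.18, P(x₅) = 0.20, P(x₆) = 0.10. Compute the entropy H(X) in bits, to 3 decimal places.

2.440 bits

H = −Σ pᵢ log₂ pᵢ.
−0.05·log₂(0.05) = 0.2161
−0.24·log₂(0.24) = 0.4941
−0.23·log₂(0.23) = 0.4877
−0.18·log₂(0.18) = 0.4453
−0.20·log₂(0.20) = 0.4644
−0.10·log₂(0.10) = 0.3322
Sum ≈ 2.4398 → 2.440 bits.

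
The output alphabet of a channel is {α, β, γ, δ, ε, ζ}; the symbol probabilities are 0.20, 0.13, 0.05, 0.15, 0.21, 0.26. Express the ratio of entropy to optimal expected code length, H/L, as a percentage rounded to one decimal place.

97.7%

Entropy H = −Σ p log₂ p ≈ 2.4518 bits.
Huffman merges: 1/20+13/100→9/50; 3/20+9/50→33/100; 1/5+21/100→41/100; 13/50+33/100→59/100; 41/100+59/100→1. L = 251/100 ≈ 2.5100.
Efficiency = H/L = 2.4518/2.5100 = 97.7%.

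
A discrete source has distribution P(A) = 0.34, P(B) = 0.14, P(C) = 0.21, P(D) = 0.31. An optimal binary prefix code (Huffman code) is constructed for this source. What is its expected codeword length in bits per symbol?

2 bits/symbol

Repeatedly combine the two least-probable nodes; the expected code length is the sum of the merged weights.
merge 7/50 + 21/100 → 7/20
merge 31/100 + 17/50 → 13/20
merge 7/20 + 13/20 → 1
L = 7/20 + 13/20 + 1 = 2 bits/symbol.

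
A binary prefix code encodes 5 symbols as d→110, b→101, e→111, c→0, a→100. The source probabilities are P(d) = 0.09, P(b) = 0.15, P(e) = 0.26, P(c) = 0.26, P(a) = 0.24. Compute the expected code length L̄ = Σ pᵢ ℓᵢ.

2.48 bits/symbol

L̄ = Σ pᵢ·ℓᵢ = 0.09·3 + 0.15·3 + 0.26·3 + 0.26·1 + 0.24·3 = 2.48 bits/symbol.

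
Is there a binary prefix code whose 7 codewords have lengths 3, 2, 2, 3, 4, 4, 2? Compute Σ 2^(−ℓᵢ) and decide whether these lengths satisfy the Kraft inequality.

1.125; no

With common denominator 2^4 = 16: Σ 2^(−ℓᵢ) = 2/16 + 4/16 + 4/16 + 2/16 + 1/16 + 1/16 + 4/16 = 18/16 = 1.125.
Kraft's inequality requires Σ ≤ 1; here Σ = 1.125 > 1, so no such prefix code exists.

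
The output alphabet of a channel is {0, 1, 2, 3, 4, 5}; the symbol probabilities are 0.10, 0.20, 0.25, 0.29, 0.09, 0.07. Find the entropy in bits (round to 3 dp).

2.396 bits

H = −Σ pᵢ log₂ pᵢ.
−0.10·log₂(0.10) = 0.3322
−0.20·log₂(0.20) = 0.4644
−0.25·log₂(0.25) = 0.5000
−0.29·log₂(0.29) = 0.5179
−0.09·log₂(0.09) = 0.3127
−0.07·log₂(0.07) = 0.2686
Sum ≈ 2.3957 → 2.396 bits.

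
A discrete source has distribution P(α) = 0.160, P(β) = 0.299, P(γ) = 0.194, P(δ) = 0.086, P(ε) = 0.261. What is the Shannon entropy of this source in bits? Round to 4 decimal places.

H = −Σ pᵢ log₂ pᵢ.
−0.160·log₂(0.160) = 0.4230
−0.299·log₂(0.299) = 0.5208
−0.194·log₂(0.194) = 0.4590
−0.086·log₂(0.086) = 0.3044
−0.261·log₂(0.261) = 0.5058
Sum ≈ 2.2130 → 2.2130 bits.

2.2130 bits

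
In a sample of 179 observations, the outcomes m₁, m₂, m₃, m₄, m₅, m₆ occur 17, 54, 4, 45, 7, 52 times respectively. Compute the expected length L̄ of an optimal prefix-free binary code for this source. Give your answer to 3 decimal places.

2.218 bits/symbol

Probabilities are the counts divided by 179.
Repeatedly combine the two least-probable nodes; the expected code length is the sum of the merged weights.
merge 4/179 + 7/179 → 11/179
merge 11/179 + 17/179 → 28/179
merge 28/179 + 45/179 → 73/179
merge 52/179 + 54/179 → 106/179
merge 73/179 + 106/179 → 1
L = 11/179 + 28/179 + 73/179 + 106/179 + 1 = 397/179 ≈ 2.218 bits/symbol.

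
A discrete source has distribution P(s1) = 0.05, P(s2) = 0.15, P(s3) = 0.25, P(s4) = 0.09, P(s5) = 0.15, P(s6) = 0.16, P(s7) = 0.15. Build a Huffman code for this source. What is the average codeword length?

Repeatedly combine the two least-probable nodes; the expected code length is the sum of the merged weights.
merge 1/20 + 9/100 → 7/50
merge 7/50 + 3/20 → 29/100
merge 3/20 + 3/20 → 3/10
merge 4/25 + 1/4 → 41/100
merge 29/100 + 3/10 → 59/100
merge 41/100 + 59/100 → 1
L = 7/50 + 29/100 + 3/10 + 41/100 + 59/100 + 1 = 273/100 = 2.73 bits/symbol.

2.73 bits/symbol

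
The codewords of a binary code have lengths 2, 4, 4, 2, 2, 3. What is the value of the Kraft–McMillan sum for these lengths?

1

With common denominator 2^4 = 16: Σ 2^(−ℓᵢ) = 4/16 + 1/16 + 1/16 + 4/16 + 4/16 + 2/16 = 16/16 = 1.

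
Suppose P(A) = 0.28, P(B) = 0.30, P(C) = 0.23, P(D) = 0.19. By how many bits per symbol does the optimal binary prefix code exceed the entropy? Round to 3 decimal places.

0.022 bits

Entropy H = −Σ p log₂ p ≈ 1.9782 bits.
Huffman merges: 19/100+23/100→21/50; 7/25+3/10→29/50; 21/50+29/50→1. L = 2 ≈ 2.0000.
L − H = 2.0000 − 1.9782 = 0.022 bits.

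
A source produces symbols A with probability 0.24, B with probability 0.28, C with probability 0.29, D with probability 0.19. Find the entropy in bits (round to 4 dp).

H = −Σ pᵢ log₂ pᵢ.
−0.24·log₂(0.24) = 0.4941
−0.28·log₂(0.28) = 0.5142
−0.29·log₂(0.29) = 0.5179
−0.19·log₂(0.19) = 0.4552
Sum ≈ 1.9815 → 1.9815 bits.

1.9815 bits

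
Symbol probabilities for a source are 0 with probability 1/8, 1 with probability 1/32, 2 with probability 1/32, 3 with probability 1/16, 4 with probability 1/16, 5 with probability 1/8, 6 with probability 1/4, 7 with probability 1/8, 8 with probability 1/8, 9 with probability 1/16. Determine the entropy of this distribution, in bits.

3.0625 bits

Each probability is a power of 1/2, so log₂(1/p) is an integer.
H = Σ p·log₂(1/p) = 1/8·3 + 1/32·5 + 1/32·5 + 1/16·4 + 1/16·4 + 1/8·3 + 1/4·2 + 1/8·3 + 1/8·3 + 1/16·4 = 3.0625 bits.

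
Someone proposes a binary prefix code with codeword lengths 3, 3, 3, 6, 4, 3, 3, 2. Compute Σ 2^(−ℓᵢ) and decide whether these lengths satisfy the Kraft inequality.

0.953125; yes

With common denominator 2^6 = 64: Σ 2^(−ℓᵢ) = 8/64 + 8/64 + 8/64 + 1/64 + 4/64 + 8/64 + 8/64 + 16/64 = 61/64 = 0.953125.
Kraft's inequality requires Σ ≤ 1; here Σ = 0.953125 ≤ 1, so such a prefix code exists.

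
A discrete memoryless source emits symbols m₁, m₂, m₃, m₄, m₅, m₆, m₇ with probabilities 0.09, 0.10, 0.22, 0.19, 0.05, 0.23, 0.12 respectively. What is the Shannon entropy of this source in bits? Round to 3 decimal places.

2.651 bits

H = −Σ pᵢ log₂ pᵢ.
−0.09·log₂(0.09) = 0.3127
−0.10·log₂(0.10) = 0.3322
−0.22·log₂(0.22) = 0.4806
−0.19·log₂(0.19) = 0.4552
−0.05·log₂(0.05) = 0.2161
−0.23·log₂(0.23) = 0.4877
−0.12·log₂(0.12) = 0.3671
Sum ≈ 2.6515 → 2.651 bits.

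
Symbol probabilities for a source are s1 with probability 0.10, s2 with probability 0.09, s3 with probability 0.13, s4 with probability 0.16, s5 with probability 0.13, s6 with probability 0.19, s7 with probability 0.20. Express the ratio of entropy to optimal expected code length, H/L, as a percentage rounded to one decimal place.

98.3%

Entropy H = −Σ p log₂ p ≈ 2.7528 bits.
Huffman merges: 9/100+1/10→19/100; 13/100+13/100→13/50; 4/25+19/100→7/20; 19/100+1/5→39/100; 13/50+7/20→61/100; 39/100+61/100→1. L = 14/5 ≈ 2.8000.
Efficiency = H/L = 2.7528/2.8000 = 98.3%.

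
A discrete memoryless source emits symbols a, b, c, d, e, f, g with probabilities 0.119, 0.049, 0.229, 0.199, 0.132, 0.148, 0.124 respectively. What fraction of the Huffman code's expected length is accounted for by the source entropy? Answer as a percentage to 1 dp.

Entropy H = −Σ p log₂ p ≈ 2.6961 bits.
Huffman merges: 49/1000+119/1000→21/125; 31/250+33/250→32/125; 37/250+21/125→79/250; 199/1000+229/1000→107/250; 32/125+79/250→143/250; 107/250+143/250→1. L = 137/50 ≈ 2.7400.
Efficiency = H/L = 2.6961/2.7400 = 98.4%.

98.4%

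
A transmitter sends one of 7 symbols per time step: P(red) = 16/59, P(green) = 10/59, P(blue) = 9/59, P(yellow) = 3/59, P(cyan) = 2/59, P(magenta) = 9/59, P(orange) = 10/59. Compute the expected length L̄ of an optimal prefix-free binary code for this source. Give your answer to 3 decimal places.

Repeatedly combine the two least-probable nodes; the expected code length is the sum of the merged weights.
merge 2/59 + 3/59 → 5/59
merge 5/59 + 9/59 → 14/59
merge 9/59 + 10/59 → 19/59
merge 10/59 + 14/59 → 24/59
merge 16/59 + 19/59 → 35/59
merge 24/59 + 35/59 → 1
L = 5/59 + 14/59 + 19/59 + 24/59 + 35/59 + 1 = 156/59 ≈ 2.644 bits/symbol.

2.644 bits/symbol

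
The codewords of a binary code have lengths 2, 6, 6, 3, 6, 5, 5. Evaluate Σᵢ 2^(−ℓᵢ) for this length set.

With common denominator 2^6 = 64: Σ 2^(−ℓᵢ) = 16/64 + 1/64 + 1/64 + 8/64 + 1/64 + 2/64 + 2/64 = 31/64 = 0.484375.

0.484375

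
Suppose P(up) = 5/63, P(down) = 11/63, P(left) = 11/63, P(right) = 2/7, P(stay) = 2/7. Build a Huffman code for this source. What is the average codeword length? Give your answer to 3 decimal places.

Repeatedly combine the two least-probable nodes; the expected code length is the sum of the merged weights.
merge 5/63 + 11/63 → 16/63
merge 11/63 + 16/63 → 3/7
merge 2/7 + 2/7 → 4/7
merge 3/7 + 4/7 → 1
L = 16/63 + 3/7 + 4/7 + 1 = 142/63 ≈ 2.254 bits/symbol.

2.254 bits/symbol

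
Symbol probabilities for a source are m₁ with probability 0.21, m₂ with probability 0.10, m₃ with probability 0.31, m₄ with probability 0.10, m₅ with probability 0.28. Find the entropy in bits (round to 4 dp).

H = −Σ pᵢ log₂ pᵢ.
−0.21·log₂(0.21) = 0.4728
−0.10·log₂(0.10) = 0.3322
−0.31·log₂(0.31) = 0.5238
−0.10·log₂(0.10) = 0.3322
−0.28·log₂(0.28) = 0.5142
Sum ≈ 2.1752 → 2.1752 bits.

2.1752 bits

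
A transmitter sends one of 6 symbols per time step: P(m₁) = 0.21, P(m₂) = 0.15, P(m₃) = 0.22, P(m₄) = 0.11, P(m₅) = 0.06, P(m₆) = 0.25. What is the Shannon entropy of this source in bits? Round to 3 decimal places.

2.458 bits

H = −Σ pᵢ log₂ pᵢ.
−0.21·log₂(0.21) = 0.4728
−0.15·log₂(0.15) = 0.4105
−0.22·log₂(0.22) = 0.4806
−0.11·log₂(0.11) = 0.3503
−0.06·log₂(0.06) = 0.2435
−0.25·log₂(0.25) = 0.5000
Sum ≈ 2.4578 → 2.458 bits.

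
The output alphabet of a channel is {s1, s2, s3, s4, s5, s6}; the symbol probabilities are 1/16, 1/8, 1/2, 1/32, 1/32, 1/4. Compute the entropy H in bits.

1.9375 bits

Each probability is a power of 1/2, so log₂(1/p) is an integer.
H = Σ p·log₂(1/p) = 1/16·4 + 1/8·3 + 1/2·1 + 1/32·5 + 1/32·5 + 1/4·2 = 1.9375 bits.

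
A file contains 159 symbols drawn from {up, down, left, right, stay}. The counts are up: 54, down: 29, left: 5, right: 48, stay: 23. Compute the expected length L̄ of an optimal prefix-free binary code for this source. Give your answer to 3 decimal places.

2.176 bits/symbol

Probabilities are the counts divided by 159.
Repeatedly combine the two least-probable nodes; the expected code length is the sum of the merged weights.
merge 5/159 + 23/159 → 28/159
merge 28/159 + 29/159 → 19/53
merge 16/53 + 18/53 → 34/53
merge 19/53 + 34/53 → 1
L = 28/159 + 19/53 + 34/53 + 1 = 346/159 ≈ 2.176 bits/symbol.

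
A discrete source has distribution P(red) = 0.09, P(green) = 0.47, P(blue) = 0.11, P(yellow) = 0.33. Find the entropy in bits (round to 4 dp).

1.7027 bits

H = −Σ pᵢ log₂ pᵢ.
−0.09·log₂(0.09) = 0.3127
−0.47·log₂(0.47) = 0.5120
−0.11·log₂(0.11) = 0.3503
−0.33·log₂(0.33) = 0.5278
Sum ≈ 1.7027 → 1.7027 bits.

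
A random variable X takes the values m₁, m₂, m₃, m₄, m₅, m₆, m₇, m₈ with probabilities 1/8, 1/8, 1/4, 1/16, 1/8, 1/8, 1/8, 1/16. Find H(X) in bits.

2.875 bits

Each probability is a power of 1/2, so log₂(1/p) is an integer.
H = Σ p·log₂(1/p) = 1/8·3 + 1/8·3 + 1/4·2 + 1/16·4 + 1/8·3 + 1/8·3 + 1/8·3 + 1/16·4 = 2.875 bits.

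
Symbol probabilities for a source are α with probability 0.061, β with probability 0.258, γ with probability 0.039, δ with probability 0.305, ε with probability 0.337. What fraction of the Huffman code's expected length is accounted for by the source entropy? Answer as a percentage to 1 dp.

94.5%

Entropy H = −Σ p log₂ p ≈ 1.9843 bits.
Huffman merges: 39/1000+61/1000→1/10; 1/10+129/500→179/500; 61/200+337/1000→321/500; 179/500+321/500→1. L = 21/10 ≈ 2.1000.
Efficiency = H/L = 1.9843/2.1000 = 94.5%.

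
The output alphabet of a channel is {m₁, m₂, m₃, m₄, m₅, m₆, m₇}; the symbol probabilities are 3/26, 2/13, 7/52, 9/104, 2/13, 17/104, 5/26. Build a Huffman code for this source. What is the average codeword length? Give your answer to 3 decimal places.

2.808 bits/symbol

Repeatedly combine the two least-probable nodes; the expected code length is the sum of the merged weights.
merge 9/104 + 3/26 → 21/104
merge 7/52 + 2/13 → 15/52
merge 2/13 + 17/104 → 33/104
merge 5/26 + 21/104 → 41/104
merge 15/52 + 33/104 → 63/104
merge 41/104 + 63/104 → 1
L = 21/104 + 15/52 + 33/104 + 41/104 + 63/104 + 1 = 73/26 ≈ 2.808 bits/symbol.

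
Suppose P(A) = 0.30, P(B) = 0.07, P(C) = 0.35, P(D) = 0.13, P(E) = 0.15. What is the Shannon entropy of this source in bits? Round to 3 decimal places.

H = −Σ pᵢ log₂ pᵢ.
−0.30·log₂(0.30) = 0.5211
−0.07·log₂(0.07) = 0.2686
−0.35·log₂(0.35) = 0.5301
−0.13·log₂(0.13) = 0.3826
−0.15·log₂(0.15) = 0.4105
Sum ≈ 2.1129 → 2.113 bits.

2.113 bits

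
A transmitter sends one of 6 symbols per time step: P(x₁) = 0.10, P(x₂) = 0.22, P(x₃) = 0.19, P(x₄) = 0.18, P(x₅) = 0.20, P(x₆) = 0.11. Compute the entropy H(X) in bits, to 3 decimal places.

H = −Σ pᵢ log₂ pᵢ.
−0.10·log₂(0.10) = 0.3322
−0.22·log₂(0.22) = 0.4806
−0.19·log₂(0.19) = 0.4552
−0.18·log₂(0.18) = 0.4453
−0.20·log₂(0.20) = 0.4644
−0.11·log₂(0.11) = 0.3503
Sum ≈ 2.5280 → 2.528 bits.

2.528 bits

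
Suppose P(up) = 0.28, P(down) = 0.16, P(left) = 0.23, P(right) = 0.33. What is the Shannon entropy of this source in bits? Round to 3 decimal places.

H = −Σ pᵢ log₂ pᵢ.
−0.28·log₂(0.28) = 0.5142
−0.16·log₂(0.16) = 0.4230
−0.23·log₂(0.23) = 0.4877
−0.33·log₂(0.33) = 0.5278
Sum ≈ 1.9527 → 1.953 bits.

1.953 bits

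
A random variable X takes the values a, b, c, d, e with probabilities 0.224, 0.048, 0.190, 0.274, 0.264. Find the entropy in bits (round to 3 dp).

2.168 bits

H = −Σ pᵢ log₂ pᵢ.
−0.224·log₂(0.224) = 0.4835
−0.048·log₂(0.048) = 0.2103
−0.190·log₂(0.190) = 0.4552
−0.274·log₂(0.274) = 0.5118
−0.264·log₂(0.264) = 0.5072
Sum ≈ 2.1680 → 2.168 bits.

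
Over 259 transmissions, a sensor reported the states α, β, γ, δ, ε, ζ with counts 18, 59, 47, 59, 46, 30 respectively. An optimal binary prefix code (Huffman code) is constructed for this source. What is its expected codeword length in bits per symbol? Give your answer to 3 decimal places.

Probabilities are the counts divided by 259.
Repeatedly combine the two least-probable nodes; the expected code length is the sum of the merged weights.
merge 18/259 + 30/259 → 48/259
merge 46/259 + 47/259 → 93/259
merge 48/259 + 59/259 → 107/259
merge 59/259 + 93/259 → 152/259
merge 107/259 + 152/259 → 1
L = 48/259 + 93/259 + 107/259 + 152/259 + 1 = 659/259 ≈ 2.544 bits/symbol.

2.544 bits/symbol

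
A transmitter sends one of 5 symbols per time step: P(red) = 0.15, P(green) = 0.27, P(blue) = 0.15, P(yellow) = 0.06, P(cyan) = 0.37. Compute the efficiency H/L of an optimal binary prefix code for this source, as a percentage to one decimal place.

95.7%

Entropy H = −Σ p log₂ p ≈ 2.1054 bits.
Huffman merges: 3/50+3/20→21/100; 3/20+21/100→9/25; 27/100+9/25→63/100; 37/100+63/100→1. L = 11/5 ≈ 2.2000.
Efficiency = H/L = 2.1054/2.2000 = 95.7%.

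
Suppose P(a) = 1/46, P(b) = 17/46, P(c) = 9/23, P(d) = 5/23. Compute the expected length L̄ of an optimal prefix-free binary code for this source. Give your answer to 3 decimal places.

Repeatedly combine the two least-probable nodes; the expected code length is the sum of the merged weights.
merge 1/46 + 5/23 → 11/46
merge 11/46 + 17/46 → 14/23
merge 9/23 + 14/23 → 1
L = 11/46 + 14/23 + 1 = 85/46 ≈ 1.848 bits/symbol.

1.848 bits/symbol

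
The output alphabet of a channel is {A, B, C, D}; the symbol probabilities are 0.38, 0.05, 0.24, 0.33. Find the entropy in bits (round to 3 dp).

1.769 bits

H = −Σ pᵢ log₂ pᵢ.
−0.38·log₂(0.38) = 0.5305
−0.05·log₂(0.05) = 0.2161
−0.24·log₂(0.24) = 0.4941
−0.33·log₂(0.33) = 0.5278
Sum ≈ 1.7685 → 1.769 bits.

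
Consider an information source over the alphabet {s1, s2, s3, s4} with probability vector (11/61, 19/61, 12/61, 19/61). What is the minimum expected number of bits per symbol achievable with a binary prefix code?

Repeatedly combine the two least-probable nodes; the expected code length is the sum of the merged weights.
merge 11/61 + 12/61 → 23/61
merge 19/61 + 19/61 → 38/61
merge 23/61 + 38/61 → 1
L = 23/61 + 38/61 + 1 = 2 bits/symbol.

2 bits/symbol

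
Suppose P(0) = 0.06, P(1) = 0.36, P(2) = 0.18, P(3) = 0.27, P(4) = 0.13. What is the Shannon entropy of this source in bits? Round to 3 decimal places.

2.112 bits

H = −Σ pᵢ log₂ pᵢ.
−0.06·log₂(0.06) = 0.2435
−0.36·log₂(0.36) = 0.5306
−0.18·log₂(0.18) = 0.4453
−0.27·log₂(0.27) = 0.5100
−0.13·log₂(0.13) = 0.3826
Sum ≈ 2.1121 → 2.112 bits.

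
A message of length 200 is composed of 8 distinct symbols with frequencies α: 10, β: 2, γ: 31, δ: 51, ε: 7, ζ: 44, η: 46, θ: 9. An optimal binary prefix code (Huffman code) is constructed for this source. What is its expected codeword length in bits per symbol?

2.57 bits/symbol

Probabilities are the counts divided by 200.
Repeatedly combine the two least-probable nodes; the expected code length is the sum of the merged weights.
merge 1/100 + 7/200 → 9/200
merge 9/200 + 9/200 → 9/100
merge 1/20 + 9/100 → 7/50
merge 7/50 + 31/200 → 59/200
merge 11/50 + 23/100 → 9/20
merge 51/200 + 59/200 → 11/20
merge 9/20 + 11/20 → 1
L = 9/200 + 9/100 + 7/50 + 59/200 + 9/20 + 11/20 + 1 = 257/100 = 2.57 bits/symbol.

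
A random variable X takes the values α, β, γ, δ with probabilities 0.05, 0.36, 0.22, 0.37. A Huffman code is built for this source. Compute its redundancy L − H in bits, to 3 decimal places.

Entropy H = −Σ p log₂ p ≈ 1.7580 bits.
Huffman merges: 1/20+11/50→27/100; 27/100+9/25→63/100; 37/100+63/100→1. L = 19/10 ≈ 1.9000.
L − H = 1.9000 − 1.7580 = 0.142 bits.

0.142 bits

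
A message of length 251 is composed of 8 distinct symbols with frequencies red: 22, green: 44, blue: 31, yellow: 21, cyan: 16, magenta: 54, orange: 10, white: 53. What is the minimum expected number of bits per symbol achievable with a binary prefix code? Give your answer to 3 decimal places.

Probabilities are the counts divided by 251.
Repeatedly combine the two least-probable nodes; the expected code length is the sum of the merged weights.
merge 10/251 + 16/251 → 26/251
merge 21/251 + 22/251 → 43/251
merge 26/251 + 31/251 → 57/251
merge 43/251 + 44/251 → 87/251
merge 53/251 + 54/251 → 107/251
merge 57/251 + 87/251 → 144/251
merge 107/251 + 144/251 → 1
L = 26/251 + 43/251 + 57/251 + 87/251 + 107/251 + 144/251 + 1 = 715/251 ≈ 2.849 bits/symbol.

2.849 bits/symbol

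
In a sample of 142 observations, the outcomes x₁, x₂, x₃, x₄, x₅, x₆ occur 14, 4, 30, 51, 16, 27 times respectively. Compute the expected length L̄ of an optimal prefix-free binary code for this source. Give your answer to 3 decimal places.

Probabilities are the counts divided by 142.
Repeatedly combine the two least-probable nodes; the expected code length is the sum of the merged weights.
merge 2/71 + 7/71 → 9/71
merge 8/71 + 9/71 → 17/71
merge 27/142 + 15/71 → 57/142
merge 17/71 + 51/142 → 85/142
merge 57/142 + 85/142 → 1
L = 9/71 + 17/71 + 57/142 + 85/142 + 1 = 168/71 ≈ 2.366 bits/symbol.

2.366 bits/symbol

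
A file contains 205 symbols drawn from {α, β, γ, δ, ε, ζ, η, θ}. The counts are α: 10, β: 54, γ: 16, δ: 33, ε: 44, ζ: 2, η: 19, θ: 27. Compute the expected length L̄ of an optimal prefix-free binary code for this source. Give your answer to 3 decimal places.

Probabilities are the counts divided by 205.
Repeatedly combine the two least-probable nodes; the expected code length is the sum of the merged weights.
merge 2/205 + 2/41 → 12/205
merge 12/205 + 16/205 → 28/205
merge 19/205 + 27/205 → 46/205
merge 28/205 + 33/205 → 61/205
merge 44/205 + 46/205 → 18/41
merge 54/205 + 61/205 → 23/41
merge 18/41 + 23/41 → 1
L = 12/205 + 28/205 + 46/205 + 61/205 + 18/41 + 23/41 + 1 = 557/205 ≈ 2.717 bits/symbol.

2.717 bits/symbol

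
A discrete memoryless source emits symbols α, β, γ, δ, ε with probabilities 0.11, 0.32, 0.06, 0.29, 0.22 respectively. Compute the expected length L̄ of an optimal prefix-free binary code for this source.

2.17 bits/symbol

Repeatedly combine the two least-probable nodes; the expected code length is the sum of the merged weights.
merge 3/50 + 11/100 → 17/100
merge 17/100 + 11/50 → 39/100
merge 29/100 + 8/25 → 61/100
merge 39/100 + 61/100 → 1
L = 17/100 + 39/100 + 61/100 + 1 = 217/100 = 2.17 bits/symbol.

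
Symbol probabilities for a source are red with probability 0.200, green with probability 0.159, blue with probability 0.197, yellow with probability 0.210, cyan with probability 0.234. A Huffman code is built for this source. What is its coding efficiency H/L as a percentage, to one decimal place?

Entropy H = −Σ p log₂ p ≈ 2.3111 bits.
Huffman merges: 159/1000+197/1000→89/250; 1/5+21/100→41/100; 117/500+89/250→59/100; 41/100+59/100→1. L = 589/250 ≈ 2.3560.
Efficiency = H/L = 2.3111/2.3560 = 98.1%.

98.1%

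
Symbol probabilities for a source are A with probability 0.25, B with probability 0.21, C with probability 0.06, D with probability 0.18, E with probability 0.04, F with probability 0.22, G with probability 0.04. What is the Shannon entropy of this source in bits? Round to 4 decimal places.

H = −Σ pᵢ log₂ pᵢ.
−0.25·log₂(0.25) = 0.5000
−0.21·log₂(0.21) = 0.4728
−0.06·log₂(0.06) = 0.2435
−0.18·log₂(0.18) = 0.4453
−0.04·log₂(0.04) = 0.1858
−0.22·log₂(0.22) = 0.4806
−0.04·log₂(0.04) = 0.1858
Sum ≈ 2.5137 → 2.5137 bits.

2.5137 bits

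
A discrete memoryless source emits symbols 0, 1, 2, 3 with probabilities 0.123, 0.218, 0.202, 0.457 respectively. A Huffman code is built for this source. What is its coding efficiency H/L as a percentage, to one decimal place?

Entropy H = −Σ p log₂ p ≈ 1.8334 bits.
Huffman merges: 123/1000+101/500→13/40; 109/500+13/40→543/1000; 457/1000+543/1000→1. L = 467/250 ≈ 1.8680.
Efficiency = H/L = 1.8334/1.8680 = 98.1%.

98.1%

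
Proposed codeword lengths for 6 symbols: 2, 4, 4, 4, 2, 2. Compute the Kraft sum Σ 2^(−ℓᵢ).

0.9375

With common denominator 2^4 = 16: Σ 2^(−ℓᵢ) = 4/16 + 1/16 + 1/16 + 1/16 + 4/16 + 4/16 = 15/16 = 0.9375.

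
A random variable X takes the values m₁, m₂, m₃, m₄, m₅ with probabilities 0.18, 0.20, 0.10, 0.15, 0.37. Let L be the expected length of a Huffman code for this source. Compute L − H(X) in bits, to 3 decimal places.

Entropy H = −Σ p log₂ p ≈ 2.1832 bits.
Huffman merges: 1/10+3/20→1/4; 9/50+1/5→19/50; 1/4+37/100→31/50; 19/50+31/50→1. L = 9/4 ≈ 2.2500.
L − H = 2.2500 − 2.1832 = 0.067 bits.

0.067 bits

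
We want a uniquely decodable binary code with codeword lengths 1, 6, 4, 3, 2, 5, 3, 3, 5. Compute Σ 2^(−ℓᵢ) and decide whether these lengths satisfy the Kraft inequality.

1.265625; no

With common denominator 2^6 = 64: Σ 2^(−ℓᵢ) = 32/64 + 1/64 + 4/64 + 8/64 + 16/64 + 2/64 + 8/64 + 8/64 + 2/64 = 81/64 = 1.265625.
Kraft's inequality requires Σ ≤ 1; here Σ = 1.265625 > 1, so no such prefix code exists.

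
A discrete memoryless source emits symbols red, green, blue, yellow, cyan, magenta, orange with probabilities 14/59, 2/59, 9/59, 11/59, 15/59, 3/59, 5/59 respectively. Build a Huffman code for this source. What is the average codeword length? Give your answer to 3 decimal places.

Repeatedly combine the two least-probable nodes; the expected code length is the sum of the merged weights.
merge 2/59 + 3/59 → 5/59
merge 5/59 + 5/59 → 10/59
merge 9/59 + 10/59 → 19/59
merge 11/59 + 14/59 → 25/59
merge 15/59 + 19/59 → 34/59
merge 25/59 + 34/59 → 1
L = 5/59 + 10/59 + 19/59 + 25/59 + 34/59 + 1 = 152/59 ≈ 2.576 bits/symbol.

2.576 bits/symbol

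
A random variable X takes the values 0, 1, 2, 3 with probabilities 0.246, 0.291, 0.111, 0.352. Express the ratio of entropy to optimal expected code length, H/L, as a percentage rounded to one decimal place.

Entropy H = −Σ p log₂ p ≈ 1.8982 bits.
Huffman merges: 111/1000+123/500→357/1000; 291/1000+44/125→643/1000; 357/1000+643/1000→1. L = 2 ≈ 2.0000.
Efficiency = H/L = 1.8982/2.0000 = 94.9%.

94.9%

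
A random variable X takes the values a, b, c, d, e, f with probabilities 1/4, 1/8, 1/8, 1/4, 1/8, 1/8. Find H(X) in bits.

Each probability is a power of 1/2, so log₂(1/p) is an integer.
H = Σ p·log₂(1/p) = 1/4·2 + 1/8·3 + 1/8·3 + 1/4·2 + 1/8·3 + 1/8·3 = 2.5 bits.

2.5 bits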